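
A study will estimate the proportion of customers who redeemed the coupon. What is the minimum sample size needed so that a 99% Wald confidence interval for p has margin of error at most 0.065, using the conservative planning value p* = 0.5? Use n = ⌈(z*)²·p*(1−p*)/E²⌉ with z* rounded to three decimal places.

n = 393

For 99% confidence, z* = 2.576.
p*(1−p*) = 0.2500.
(z*)²·p*(1−p*)/E² = 6.635776·0.2500/0.004225 = 392.649.
Rounding up, n = 393.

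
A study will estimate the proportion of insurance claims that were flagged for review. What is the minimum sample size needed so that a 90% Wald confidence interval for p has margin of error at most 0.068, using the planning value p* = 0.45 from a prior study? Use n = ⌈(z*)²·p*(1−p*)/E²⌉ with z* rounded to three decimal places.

n = 145

z* = 1.645 at the 90% level.
p*(1−p*) = 0.45·0.55 = 0.2475.
Required n before rounding: 2.706025 × 0.2475 / 0.068² = 144.840.
Rounding up, n = 145.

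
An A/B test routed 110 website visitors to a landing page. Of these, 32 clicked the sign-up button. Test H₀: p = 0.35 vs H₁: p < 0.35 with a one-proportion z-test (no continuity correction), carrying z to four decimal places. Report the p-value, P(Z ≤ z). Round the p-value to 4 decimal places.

p-value = 0.0969

The sample proportion is 32/110 = 0.29091.
Under H₀, SE = √(p₀(1−p₀)/n) = √(0.35·0.65/110) = √0.002068182 = 0.045477.
z = (p̂ − p₀)/SE = (32/110 − 0.35)/0.045477 ≈ -1.2994.
From the standard normal, P(Z ≤ z) = 0.0969.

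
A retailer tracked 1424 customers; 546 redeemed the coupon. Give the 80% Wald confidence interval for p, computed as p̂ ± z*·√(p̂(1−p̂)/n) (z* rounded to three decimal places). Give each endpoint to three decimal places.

p̂ = 546/1424 = 0.38343.
Standard error of p̂: √(0.236411/1424) = √0.000166019 = 0.012885.
z* = 1.282 at the 80% level.
Margin = 1.282·0.012885 = 0.01652.
Interval: 0.38343 ± 0.01652 → (0.367, 0.400).

(0.367, 0.400)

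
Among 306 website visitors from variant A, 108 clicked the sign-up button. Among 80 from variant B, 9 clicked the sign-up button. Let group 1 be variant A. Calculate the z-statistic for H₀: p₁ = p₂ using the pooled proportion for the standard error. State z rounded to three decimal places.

Sample proportions: p̂₁ = 108/306 = 0.35294 and p̂₂ = 9/80 = 0.11250.
Pooling: p̂ = 117/386 = 0.30311.
Pooled SE = √[0.2112339·0.01576797] ≈ 0.057712.
z = 0.24044/0.057712 = 4.166.

z = 4.166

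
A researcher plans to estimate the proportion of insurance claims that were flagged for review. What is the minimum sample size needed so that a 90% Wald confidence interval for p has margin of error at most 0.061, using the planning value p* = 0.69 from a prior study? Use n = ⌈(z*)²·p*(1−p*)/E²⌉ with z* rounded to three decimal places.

The 90% critical value is z* = 1.645.
p*(1−p*) = 0.69·0.31 = 0.2139.
Required n before rounding: 2.706025 × 0.2139 / 0.061² = 155.555.
Rounding up, n = 156.

n = 156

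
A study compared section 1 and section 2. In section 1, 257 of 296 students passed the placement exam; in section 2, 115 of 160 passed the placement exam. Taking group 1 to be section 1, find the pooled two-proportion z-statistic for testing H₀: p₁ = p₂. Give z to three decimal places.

Sample proportions: p̂₁ = 257/296 = 0.86824 and p̂₂ = 115/160 = 0.71875.
Pooled p̂ = (257+115)/(296+160) = 372/456 = 0.81579.
Pooled SE = √[0.1502770·0.00962838] ≈ 0.038038.
z = 0.14949/0.038038 = 3.930.

z = 3.930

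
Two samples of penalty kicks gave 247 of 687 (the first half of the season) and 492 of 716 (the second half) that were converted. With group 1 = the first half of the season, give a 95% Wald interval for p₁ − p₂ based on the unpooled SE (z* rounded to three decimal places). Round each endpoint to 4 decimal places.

(-0.3770, -0.2782)

p̂₁ = 0.35953, p̂₂ = 0.68715, so the observed difference is -0.32762.
SE = √(0.000335181 + 0.000300244) = √0.000635425 = 0.025208.
For 95% confidence, z* = 1.960. Margin of error = 0.04941.
CI: -0.32762 ± 0.04941 = (-0.3770, -0.2782).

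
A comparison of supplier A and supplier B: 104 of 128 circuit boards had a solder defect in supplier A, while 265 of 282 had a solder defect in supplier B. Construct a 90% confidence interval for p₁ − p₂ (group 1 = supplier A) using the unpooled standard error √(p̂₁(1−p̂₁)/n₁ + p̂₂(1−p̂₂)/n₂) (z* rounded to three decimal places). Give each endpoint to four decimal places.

p̂₁ = 104/128 = 0.81250, p̂₂ = 265/282 = 0.93972; p̂₁ − p̂₂ = -0.12722.
SE = √(0.001190186 + 0.000200885) = √0.001391071 = 0.037297.
z* = 1.645 at the 90% level. Margin = 1.645·0.037297 = 0.06135.
CI: -0.12722 ± 0.06135 = (-0.1886, -0.0659).

(-0.1886, -0.0659)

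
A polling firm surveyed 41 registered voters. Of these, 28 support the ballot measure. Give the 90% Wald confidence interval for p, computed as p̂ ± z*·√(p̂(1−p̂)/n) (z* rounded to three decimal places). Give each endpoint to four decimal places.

(0.5634, 0.8025)

p̂ = 28/41 = 0.68293.
SE(p̂) = √(0.68293·0.31707/41) = 0.072673.
The 90% critical value is z* = 1.645.
Margin of error: 1.645 × 0.072673 = 0.11955.
CI: 0.68293 ± 0.11955 = (0.5634, 0.8025).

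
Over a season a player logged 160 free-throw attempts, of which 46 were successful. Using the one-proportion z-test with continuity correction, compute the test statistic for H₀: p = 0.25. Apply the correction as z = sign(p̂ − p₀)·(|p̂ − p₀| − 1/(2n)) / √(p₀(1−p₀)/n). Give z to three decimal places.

z = 1.004

The sample proportion is 46/160 = 0.28750. p̂ − p₀ = 0.037500.
Continuity correction 1/(2n) = 1/320 = 0.003125.
Corrected numerator: |0.037500| − 0.003125 = 0.034375.
Null standard error: √(0.25·0.75/160) = √0.001171875 = 0.034233.
z = (+)0.034375/0.034233 = 1.004.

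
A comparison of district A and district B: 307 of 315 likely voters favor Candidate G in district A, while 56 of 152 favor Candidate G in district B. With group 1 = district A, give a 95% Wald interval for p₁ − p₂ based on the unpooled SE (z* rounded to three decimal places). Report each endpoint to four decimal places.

(0.5276, 0.6848)

p̂₁ = 307/315 = 0.97460, p̂₂ = 56/152 = 0.36842; p̂₁ − p̂₂ = 0.60618.
Unpooled SE = √(p̂₁(1−p̂₁)/n₁ + p̂₂(1−p̂₂)/n₂) = √(0.000078577 + 0.001530835) = 0.040117.
z* = 1.960 at the 95% level. Margin = 1.960·0.040117 = 0.07863.
So the interval runs from 0.5276 to 0.6848.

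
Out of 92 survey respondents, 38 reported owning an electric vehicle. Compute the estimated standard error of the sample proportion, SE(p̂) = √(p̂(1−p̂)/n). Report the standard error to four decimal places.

SE = 0.0513

p̂ = 38/92 = 0.41304.
p̂(1−p̂) = 0.242438.
Dividing by n and taking the root: √0.002635196 = 0.0513.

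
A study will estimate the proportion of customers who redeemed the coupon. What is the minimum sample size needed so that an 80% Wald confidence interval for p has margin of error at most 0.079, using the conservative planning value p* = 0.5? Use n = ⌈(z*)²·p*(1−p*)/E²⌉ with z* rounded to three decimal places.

The 80% critical value is z* = 1.282.
p*(1−p*) = 0.2500.
(z*)²·p*(1−p*)/E² = 1.643524·0.2500/0.006241 = 65.836.
Rounding up, n = 66.

n = 66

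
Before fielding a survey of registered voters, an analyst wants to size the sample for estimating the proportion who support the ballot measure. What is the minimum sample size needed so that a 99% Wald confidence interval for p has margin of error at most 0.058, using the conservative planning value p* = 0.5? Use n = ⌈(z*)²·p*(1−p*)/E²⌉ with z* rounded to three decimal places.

n = 494

For 99% confidence, z* = 2.576.
p*(1−p*) = 0.50·0.50 = 0.2500.
(z*)²·p*(1−p*)/E² = 6.635776·0.2500/0.003364 = 493.146.
⌈493.146⌉ = 494.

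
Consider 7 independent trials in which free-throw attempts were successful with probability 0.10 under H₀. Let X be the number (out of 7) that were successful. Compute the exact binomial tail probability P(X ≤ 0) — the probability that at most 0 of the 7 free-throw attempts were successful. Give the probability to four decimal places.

X ~ Binomial(n=7, p=0.10).
P(X ≤ 0) = C(7,0)·0.10^0·0.90^7.
= 0.478297 = 0.4783.

P = 0.4783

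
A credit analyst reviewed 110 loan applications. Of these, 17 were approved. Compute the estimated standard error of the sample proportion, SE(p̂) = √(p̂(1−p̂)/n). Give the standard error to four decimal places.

With x = 17 successes in n = 110, p̂ = 0.15455.
p̂(1−p̂) = 0.15455·0.84545 = 0.130664.
SE = √(0.130664/110) = 0.0345.

SE = 0.0345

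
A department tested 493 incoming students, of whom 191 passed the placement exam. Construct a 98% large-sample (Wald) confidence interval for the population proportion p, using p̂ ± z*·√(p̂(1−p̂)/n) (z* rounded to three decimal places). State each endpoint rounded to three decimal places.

p̂ = 191/493 = 0.38742.
SE(p̂) = √(0.38742·0.61258/493) = 0.021941.
For 98% confidence, z* = 2.326.
Margin of error: 2.326 × 0.021941 = 0.05103.
So the interval runs from 0.336 to 0.438.

(0.336, 0.438)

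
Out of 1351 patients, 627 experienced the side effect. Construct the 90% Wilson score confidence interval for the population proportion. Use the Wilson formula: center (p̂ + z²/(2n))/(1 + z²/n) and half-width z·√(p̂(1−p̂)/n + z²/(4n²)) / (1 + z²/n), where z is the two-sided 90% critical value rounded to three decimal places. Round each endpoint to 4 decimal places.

p̂ = 627/1351 = 0.46410; z = 1.645, so z² = 2.706025.
Denominator 1 + z²/n = 1 + 2.706025/1351 = 1.002003.
Adjusted center: (0.46410 + z²/(2n))/1.002003 = 0.46417.
Radicand: p̂(1−p̂)/n + z²/(4n²) = 0.000184094 + 0.000000371 = 0.000184465.
Half-width = 1.645·√0.000184465/1.002003 = 0.02230.
Interval: 0.46417 ± 0.02230 → (0.4419, 0.4865).

(0.4419, 0.4865)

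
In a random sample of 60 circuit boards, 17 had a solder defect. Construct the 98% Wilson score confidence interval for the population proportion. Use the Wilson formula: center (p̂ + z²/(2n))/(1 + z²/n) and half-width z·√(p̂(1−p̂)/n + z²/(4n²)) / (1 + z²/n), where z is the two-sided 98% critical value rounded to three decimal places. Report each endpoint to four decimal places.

(0.1704, 0.4321)

Here p̂ = 17/60 = 0.28333 and z = 2.326 (z² = 5.410276).
Denominator 1 + z²/n = 1 + 5.410276/60 = 1.090171.
Center = (0.28333 + 0.045086)/1.090171 = 0.30125.
Radicand: p̂(1−p̂)/n + z²/(4n²) = 0.003384259 + 0.000375714 = 0.003759973.
Half-width = 2.326·√0.003759973/1.090171 = 0.13083.
So the interval runs from 0.1704 to 0.4321.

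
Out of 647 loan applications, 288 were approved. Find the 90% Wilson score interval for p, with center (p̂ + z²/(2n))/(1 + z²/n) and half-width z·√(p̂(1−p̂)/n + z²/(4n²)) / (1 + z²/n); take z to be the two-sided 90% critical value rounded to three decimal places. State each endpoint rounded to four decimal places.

Here p̂ = 288/647 = 0.44513 and z = 1.645 (z² = 2.706025).
1 + z²/n = 1.004182.
Center = (0.44513 + 0.002091)/1.004182 = 0.44536.
Radicand: p̂(1−p̂)/n + z²/(4n²) = 0.000381746 + 0.000001616 = 0.000383362.
Half-width = 1.645·√0.000383362/1.004182 = 0.03207.
CI: 0.44536 ± 0.03207 = (0.4133, 0.4774).

(0.4133, 0.4774)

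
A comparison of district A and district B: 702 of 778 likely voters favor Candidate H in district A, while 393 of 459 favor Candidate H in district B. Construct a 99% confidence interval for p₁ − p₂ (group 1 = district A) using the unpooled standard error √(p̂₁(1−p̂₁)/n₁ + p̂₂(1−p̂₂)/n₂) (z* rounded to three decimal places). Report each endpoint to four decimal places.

p̂₁ = 0.90231, p̂₂ = 0.85621, so the observed difference is 0.04610.
SE = √(0.000113295 + 0.000268224) = √0.000381519 = 0.019533.
For 99% confidence, z* = 2.576. Margin = 2.576·0.019533 = 0.05032.
CI: 0.04610 ± 0.05032 = (-0.0042, 0.0964).

(-0.0042, 0.0964)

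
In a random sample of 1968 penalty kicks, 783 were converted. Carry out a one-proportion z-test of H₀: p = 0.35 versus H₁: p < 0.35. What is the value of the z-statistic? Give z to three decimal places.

The sample proportion is 783/1968 = 0.39787.
Null standard error: √(0.35·0.65/1968) = √0.000115600 = 0.010752.
z = (0.39787 − 0.35)/0.010752 = 0.04787/0.010752 = 4.452.

z = 4.452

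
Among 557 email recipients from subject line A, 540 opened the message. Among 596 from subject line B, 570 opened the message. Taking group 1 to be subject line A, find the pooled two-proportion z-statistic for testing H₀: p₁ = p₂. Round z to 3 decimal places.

p̂₁ = 540/557 = 0.96948, p̂₂ = 570/596 = 0.95638.
Pooled p̂ = (540+570)/(557+596) = 1110/1153 = 0.96271.
SE = √[p̂(1−p̂)(1/n₁+1/n₂)] = √[0.96271·0.03729·(1/557+1/596)] ≈ 0.011167.
z = 0.01310/0.011167 = 1.173.

z = 1.173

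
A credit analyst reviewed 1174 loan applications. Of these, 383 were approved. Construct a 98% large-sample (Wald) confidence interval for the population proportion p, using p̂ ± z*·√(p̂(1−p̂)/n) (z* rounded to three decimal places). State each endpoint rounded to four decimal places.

(0.2944, 0.3581)

Sample proportion p̂ = 383/1174 = 0.32624.
Standard error of p̂: √(0.219806/1174) = √0.000187228 = 0.013683.
For 98% confidence, z* = 2.326.
Margin of error: 2.326 × 0.013683 = 0.03183.
So the interval runs from 0.2944 to 0.3581.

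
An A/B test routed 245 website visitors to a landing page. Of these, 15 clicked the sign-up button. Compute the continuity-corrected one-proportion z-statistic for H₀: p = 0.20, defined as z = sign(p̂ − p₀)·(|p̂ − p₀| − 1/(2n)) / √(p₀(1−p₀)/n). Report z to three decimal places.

p̂ = 15/245 = 0.06122. p̂ − p₀ = -0.138776.
Continuity correction 1/(2n) = 1/490 = 0.002041.
Corrected numerator: |-0.138776| − 0.002041 = 0.136735.
Null standard error: √(0.20·0.80/245) = √0.000653061 = 0.025555.
z = (−)0.136735/0.025555 = -5.351.

z = -5.351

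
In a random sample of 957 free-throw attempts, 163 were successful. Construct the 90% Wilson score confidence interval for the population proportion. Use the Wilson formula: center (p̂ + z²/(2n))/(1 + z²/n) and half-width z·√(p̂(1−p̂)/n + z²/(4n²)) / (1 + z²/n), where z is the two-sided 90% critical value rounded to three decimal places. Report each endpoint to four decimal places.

p̂ = 163/957 = 0.17032; z = 1.645, so z² = 2.706025.
1 + z²/n = 1.002828.
Center = (0.17032 + 0.001414)/1.002828 = 0.17125.
Radicand: p̂(1−p̂)/n + z²/(4n²) = 0.000147663 + 0.000000739 = 0.000148402.
Half-width = 1.645·√0.000148402/1.002828 = 0.01998.
Interval: 0.17125 ± 0.01998 → (0.1513, 0.1912).

(0.1513, 0.1912)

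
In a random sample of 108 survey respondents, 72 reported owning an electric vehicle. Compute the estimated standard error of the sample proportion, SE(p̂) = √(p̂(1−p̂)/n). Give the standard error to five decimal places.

Sample proportion p̂ = 72/108 = 0.66667.
p̂(1−p̂) = 0.222221.
SE = √(0.222221/108) = 0.04536.

SE = 0.04536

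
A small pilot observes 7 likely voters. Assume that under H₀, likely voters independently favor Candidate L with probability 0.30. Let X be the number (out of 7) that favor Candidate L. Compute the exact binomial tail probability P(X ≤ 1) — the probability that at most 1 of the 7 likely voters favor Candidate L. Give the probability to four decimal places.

X ~ Binomial(n=7, p=0.30).
P(X ≤ 1) = C(7,0)·0.30^0·0.70^7 + C(7,1)·0.30^1·0.70^6.
= 0.082354 + 0.247063 = 0.3294.

P = 0.3294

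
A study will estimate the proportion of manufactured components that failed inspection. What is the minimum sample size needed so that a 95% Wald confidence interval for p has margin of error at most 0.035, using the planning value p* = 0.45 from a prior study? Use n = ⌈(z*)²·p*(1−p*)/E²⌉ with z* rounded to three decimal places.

n = 777

z* = 1.960 at the 95% level.
p*(1−p*) = 0.2475.
(z*)²·p*(1−p*)/E² = 3.841600·0.2475/0.001225 = 776.160.
Rounding up, n = 777.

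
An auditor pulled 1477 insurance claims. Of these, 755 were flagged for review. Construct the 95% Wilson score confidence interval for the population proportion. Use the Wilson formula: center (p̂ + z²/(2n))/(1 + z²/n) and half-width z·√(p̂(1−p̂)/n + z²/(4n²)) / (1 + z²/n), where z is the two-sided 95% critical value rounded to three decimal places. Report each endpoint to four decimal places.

Here p̂ = 755/1477 = 0.51117 and z = 1.960 (z² = 3.841600).
1 + z²/n = 1.002601.
Adjusted center: (0.51117 + z²/(2n))/1.002601 = 0.51114.
Radicand: p̂(1−p̂)/n + z²/(4n²) = 0.000169178 + 0.000000440 = 0.000169618.
Half-width = z·√(radicand)/denom = 1.960·0.013024/1.002601 = 0.02546.
So the interval runs from 0.4857 to 0.5366.

(0.4857, 0.5366)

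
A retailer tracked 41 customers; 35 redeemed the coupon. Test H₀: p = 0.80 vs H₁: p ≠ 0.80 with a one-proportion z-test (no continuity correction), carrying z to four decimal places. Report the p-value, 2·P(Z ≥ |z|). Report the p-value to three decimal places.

p̂ = 35/41 = 0.85366.
SE₀ = √(0.80·0.20/41) = 0.062470.
z = (p̂ − p₀)/SE = (35/41 − 0.80)/0.062470 ≈ 0.8590.
From the standard normal, 2·P(Z ≥ |z|) = 0.390.

p-value = 0.390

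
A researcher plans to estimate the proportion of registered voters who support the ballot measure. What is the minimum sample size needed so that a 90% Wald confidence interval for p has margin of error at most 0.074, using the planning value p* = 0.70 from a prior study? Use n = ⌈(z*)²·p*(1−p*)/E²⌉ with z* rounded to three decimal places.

n = 104

For 90% confidence, z* = 1.645.
p*(1−p*) = 0.70·0.30 = 0.2100.
(z*)²·p*(1−p*)/E² = 2.706025·0.2100/0.005476 = 103.774.
⌈103.774⌉ = 104.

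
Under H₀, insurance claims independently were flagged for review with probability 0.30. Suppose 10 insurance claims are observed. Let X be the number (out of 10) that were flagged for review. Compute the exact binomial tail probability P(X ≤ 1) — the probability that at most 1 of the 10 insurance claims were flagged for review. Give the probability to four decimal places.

X ~ Binomial(n=10, p=0.30).
P(X ≤ 1) = C(10,0)·0.30^0·0.70^10 + C(10,1)·0.30^1·0.70^9.
= 0.028248 + 0.121061 = 0.1493.

P = 0.1493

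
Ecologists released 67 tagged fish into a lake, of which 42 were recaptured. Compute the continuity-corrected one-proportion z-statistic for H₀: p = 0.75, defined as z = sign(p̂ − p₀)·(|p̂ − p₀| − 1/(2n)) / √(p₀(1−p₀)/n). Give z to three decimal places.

The sample proportion is 42/67 = 0.62687. p̂ − p₀ = -0.123134.
Continuity correction 1/(2n) = 1/134 = 0.007463.
Corrected numerator: |-0.123134| − 0.007463 = 0.115671.
SE₀ = √(0.75·0.25/67) = 0.052901.
z = (−)0.115671/0.052901 = -2.187.

z = -2.187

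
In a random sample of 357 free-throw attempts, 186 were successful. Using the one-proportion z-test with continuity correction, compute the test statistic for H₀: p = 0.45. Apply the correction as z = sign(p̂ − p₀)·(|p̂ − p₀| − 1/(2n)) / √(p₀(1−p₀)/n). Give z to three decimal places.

z = 2.644

With x = 186 successes in n = 357, p̂ = 0.52101. p̂ − p₀ = 0.071008.
1/(2n) = 0.001401.
Corrected numerator: |0.071008| − 0.001401 = 0.069607.
SE₀ = √(0.45·0.55/357) = 0.026330.
z = +0.069607/0.026330 = 2.644.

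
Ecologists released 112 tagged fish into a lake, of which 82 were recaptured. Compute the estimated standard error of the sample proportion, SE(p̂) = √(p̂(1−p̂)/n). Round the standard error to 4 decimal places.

SE = 0.0418

The sample proportion is 82/112 = 0.73214.
p̂(1−p̂) = 0.196111.
SE = √(0.196111/112) = √0.001750991 = 0.0418.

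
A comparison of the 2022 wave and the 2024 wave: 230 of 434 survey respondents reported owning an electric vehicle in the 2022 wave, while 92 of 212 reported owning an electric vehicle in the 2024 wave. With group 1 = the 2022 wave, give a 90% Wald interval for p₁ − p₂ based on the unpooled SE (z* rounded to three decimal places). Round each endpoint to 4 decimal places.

p̂₁ = 0.52995, p̂₂ = 0.43396, so the observed difference is 0.09599.
SE = √(0.000573969 + 0.001158675) = √0.001732644 = 0.041625.
z* = 1.645 at the 90% level. Margin = 1.645·0.041625 = 0.06847.
Interval: 0.09599 ± 0.06847 → (0.0275, 0.1645).

(0.0275, 0.1645)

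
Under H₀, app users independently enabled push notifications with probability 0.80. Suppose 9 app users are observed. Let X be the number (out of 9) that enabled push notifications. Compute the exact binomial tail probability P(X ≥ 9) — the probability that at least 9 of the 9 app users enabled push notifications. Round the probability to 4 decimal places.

P = 0.1342

X is binomial with n = 9 and p = 0.80.
P(X ≥ 9) = C(9,9)·0.80^9·0.20^0.
= 0.134218 = 0.1342.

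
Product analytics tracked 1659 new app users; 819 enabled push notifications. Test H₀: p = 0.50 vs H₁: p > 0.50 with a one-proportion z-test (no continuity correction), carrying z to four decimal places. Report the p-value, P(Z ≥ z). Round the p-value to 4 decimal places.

With x = 819 successes in n = 1659, p̂ = 0.49367.
Null standard error: √(0.50·0.50/1659) = √0.000150693 = 0.012276.
z = (p̂ − p₀)/SE = (819/1659 − 0.50)/0.012276 ≈ -0.5156.
From the standard normal, P(Z ≥ z) = 0.6969.

p-value = 0.6969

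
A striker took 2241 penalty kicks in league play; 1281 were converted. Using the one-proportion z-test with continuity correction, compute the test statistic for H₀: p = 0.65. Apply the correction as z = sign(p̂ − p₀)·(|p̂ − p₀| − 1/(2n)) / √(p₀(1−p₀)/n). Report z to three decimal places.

z = -7.757

The sample proportion is 1281/2241 = 0.57162. p̂ − p₀ = -0.078380.
Continuity correction 1/(2n) = 1/4482 = 0.000223.
Corrected numerator: |-0.078380| − 0.000223 = 0.078157.
Under H₀, SE = √(p₀(1−p₀)/n) = √(0.65·0.35/2241) = √0.000101517 = 0.010076.
z = −0.078157/0.010076 = -7.757.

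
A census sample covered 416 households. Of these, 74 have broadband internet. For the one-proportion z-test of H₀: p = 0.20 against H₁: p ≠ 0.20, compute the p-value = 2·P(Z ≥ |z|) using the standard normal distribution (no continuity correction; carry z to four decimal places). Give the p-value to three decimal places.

p-value = 0.259

With x = 74 successes in n = 416, p̂ = 0.17788.
Null standard error: √(0.20·0.80/416) = √0.000384615 = 0.019612.
z = (p̂ − p₀)/SE = (74/416 − 0.20)/0.019612 ≈ -1.1277.
p-value = 2·P(Z ≥ |z|) with z = -1.1277 → 0.259.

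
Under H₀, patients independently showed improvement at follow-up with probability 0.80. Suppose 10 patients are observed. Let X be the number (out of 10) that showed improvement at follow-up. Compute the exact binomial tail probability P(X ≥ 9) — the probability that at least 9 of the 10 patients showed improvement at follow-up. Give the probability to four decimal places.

P = 0.3758

X is binomial with n = 10 and p = 0.80.
P(X ≥ 9) = C(10,9)·0.80^9·0.20^1 + C(10,10)·0.80^10·0.20^0.
= 0.268435 + 0.107374 = 0.3758.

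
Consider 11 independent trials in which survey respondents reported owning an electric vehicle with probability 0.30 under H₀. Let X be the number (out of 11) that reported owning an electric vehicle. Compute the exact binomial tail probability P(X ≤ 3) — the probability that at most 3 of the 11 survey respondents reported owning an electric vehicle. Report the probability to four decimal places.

X ~ Binomial(n=11, p=0.30).
P(X ≤ 3) = C(11,0)·0.30^0·0.70^11 + C(11,1)·0.30^1·0.70^10 + C(11,2)·0.30^2·0.70^9 + C(11,3)·0.30^3·0.70^8.
= 0.019773 + 0.093217 + 0.199750 + 0.256822 = 0.5696.

P = 0.5696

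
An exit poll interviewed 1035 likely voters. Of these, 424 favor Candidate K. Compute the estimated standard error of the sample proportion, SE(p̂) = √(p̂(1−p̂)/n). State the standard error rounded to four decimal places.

SE = 0.0153

Sample proportion p̂ = 424/1035 = 0.40966.
p̂(1−p̂) = 0.241839.
Dividing by n and taking the root: √0.000233661 = 0.0153.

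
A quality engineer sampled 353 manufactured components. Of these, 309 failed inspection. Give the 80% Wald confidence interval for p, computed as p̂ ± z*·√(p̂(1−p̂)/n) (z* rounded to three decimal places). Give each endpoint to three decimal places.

(0.853, 0.898)

With x = 309 successes in n = 353, p̂ = 0.87535.
Standard error of p̂: √(0.109109/353) = √0.000309091 = 0.017581.
z* = 1.282 at the 80% level.
Margin of error: 1.282 × 0.017581 = 0.02254.
Interval: 0.87535 ± 0.02254 → (0.853, 0.898).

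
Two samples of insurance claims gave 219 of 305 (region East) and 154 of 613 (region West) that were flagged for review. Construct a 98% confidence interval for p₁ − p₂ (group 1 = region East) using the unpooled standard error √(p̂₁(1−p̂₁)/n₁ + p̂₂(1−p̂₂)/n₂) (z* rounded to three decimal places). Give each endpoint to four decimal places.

(0.3943, 0.5393)

p̂₁ = 0.71803, p̂₂ = 0.25122, so the observed difference is 0.46681.
Unpooled SE = √(p̂₁(1−p̂₁)/n₁ + p̂₂(1−p̂₂)/n₂) = √(0.000663809 + 0.000306868) = 0.031156.
The 98% critical value is z* = 2.326. Margin of error = 0.07247.
CI: 0.46681 ± 0.07247 = (0.3943, 0.5393).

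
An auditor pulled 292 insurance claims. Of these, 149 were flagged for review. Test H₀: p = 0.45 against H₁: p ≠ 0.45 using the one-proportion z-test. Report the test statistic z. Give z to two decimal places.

z = 2.07

The sample proportion is 149/292 = 0.51027.
Null standard error: √(0.45·0.55/292) = √0.000847603 = 0.029114.
Test statistic: z = 0.06027/0.029114 = 2.07.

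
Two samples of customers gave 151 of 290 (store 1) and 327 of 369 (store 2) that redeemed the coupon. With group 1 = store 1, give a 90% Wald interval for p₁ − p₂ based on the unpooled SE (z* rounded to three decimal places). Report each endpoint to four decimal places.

p̂₁ = 151/290 = 0.52069, p̂₂ = 327/369 = 0.88618; p̂₁ − p̂₂ = -0.36549.
Unpooled SE = √(p̂₁(1−p̂₁)/n₁ + p̂₂(1−p̂₂)/n₂) = √(0.000860593 + 0.000273349) = 0.033674.
The 90% critical value is z* = 1.645. Margin = 1.645·0.033674 = 0.05539.
So the interval runs from -0.4209 to -0.3101.

(-0.4209, -0.3101)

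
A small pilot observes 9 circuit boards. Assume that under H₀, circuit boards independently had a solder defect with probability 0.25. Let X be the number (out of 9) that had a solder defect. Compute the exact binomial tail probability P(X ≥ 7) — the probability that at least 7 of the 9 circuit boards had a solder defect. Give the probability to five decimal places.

X ~ Binomial(n=9, p=0.25).
P(X ≥ 7) = C(9,7)·0.25^7·0.75^2 + C(9,8)·0.25^8·0.75^1 + C(9,9)·0.25^9·0.75^0.
= 0.001236 + 0.000103 + 0.000004 = 0.00134.

P = 0.00134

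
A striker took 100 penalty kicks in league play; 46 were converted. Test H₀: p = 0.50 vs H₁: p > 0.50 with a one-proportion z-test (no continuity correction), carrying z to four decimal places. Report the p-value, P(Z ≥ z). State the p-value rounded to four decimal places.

p-value = 0.7881

The sample proportion is 46/100 = 0.46000.
Null standard error: √(0.50·0.50/100) = √0.002500000 = 0.050000.
Test statistic (full precision, shown to 4 dp): z = (46/100 − 0.50)/SE₀ ≈ -0.8000.
p-value = P(Z ≥ z) with z = -0.8000 → 0.7881.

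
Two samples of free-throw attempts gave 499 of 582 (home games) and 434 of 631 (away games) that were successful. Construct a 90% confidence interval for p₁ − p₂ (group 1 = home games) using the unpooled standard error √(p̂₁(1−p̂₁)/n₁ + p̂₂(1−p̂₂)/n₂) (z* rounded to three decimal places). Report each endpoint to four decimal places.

(0.1310, 0.2082)

p̂₁ = 0.85739, p̂₂ = 0.68780, so the observed difference is 0.16959.
SE = √(0.000210092 + 0.000340305) = √0.000550397 = 0.023461.
For 90% confidence, z* = 1.645. Margin of error = 0.03859.
CI: 0.16959 ± 0.03859 = (0.1310, 0.2082).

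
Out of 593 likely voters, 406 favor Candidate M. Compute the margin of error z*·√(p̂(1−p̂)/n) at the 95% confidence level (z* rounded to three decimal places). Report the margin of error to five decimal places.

With x = 406 successes in n = 593, p̂ = 0.68465.
Standard error of p̂: √(0.215903/593) = √0.000364086 = 0.019081.
For 95% confidence, z* = 1.960.
So ME = 0.03740.

ME = 0.03740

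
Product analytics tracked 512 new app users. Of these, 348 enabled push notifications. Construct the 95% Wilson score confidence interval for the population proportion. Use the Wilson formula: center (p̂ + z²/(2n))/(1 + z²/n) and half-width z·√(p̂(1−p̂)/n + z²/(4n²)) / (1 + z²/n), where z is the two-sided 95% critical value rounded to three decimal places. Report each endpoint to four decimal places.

Here p̂ = 348/512 = 0.67969 and z = 1.960 (z² = 3.841600).
Denominator 1 + z²/n = 1 + 3.841600/512 = 1.007503.
Adjusted center: (0.67969 + z²/(2n))/1.007503 = 0.67835.
Radicand: p̂(1−p̂)/n + z²/(4n²) = 0.000425220 + 0.000003664 = 0.000428884.
Half-width = 1.960·√0.000428884/1.007503 = 0.04029.
CI: 0.67835 ± 0.04029 = (0.6381, 0.7186).

(0.6381, 0.7186)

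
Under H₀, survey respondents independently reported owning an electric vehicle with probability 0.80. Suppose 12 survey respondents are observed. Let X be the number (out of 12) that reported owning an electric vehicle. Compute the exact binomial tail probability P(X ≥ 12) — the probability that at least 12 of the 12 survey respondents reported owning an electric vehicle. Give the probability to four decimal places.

X ~ Binomial(n=12, p=0.80).
P(X ≥ 12) = C(12,12)·0.80^12·0.20^0.
= 0.068719 = 0.0687.

P = 0.0687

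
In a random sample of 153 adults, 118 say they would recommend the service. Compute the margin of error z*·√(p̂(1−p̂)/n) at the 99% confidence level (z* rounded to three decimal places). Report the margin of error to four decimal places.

ME = 0.0875

With x = 118 successes in n = 153, p̂ = 0.77124.
SE(p̂) = √(0.77124·0.22876/153) = 0.033958.
z* = 2.576 at the 99% level.
Margin of error = z*·SE = 2.576 × 0.033958 = 0.0875.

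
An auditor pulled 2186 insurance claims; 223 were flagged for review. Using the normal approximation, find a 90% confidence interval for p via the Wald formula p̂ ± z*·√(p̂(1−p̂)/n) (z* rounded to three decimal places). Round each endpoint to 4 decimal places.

(0.0914, 0.1127)

With x = 223 successes in n = 2186, p̂ = 0.10201.
SE = √(p̂(1−p̂)/n) = √(0.091606/2186) = 0.006473.
For 90% confidence, z* = 1.645.
Margin of error: 1.645 × 0.006473 = 0.01065.
CI: 0.10201 ± 0.01065 = (0.0914, 0.1127).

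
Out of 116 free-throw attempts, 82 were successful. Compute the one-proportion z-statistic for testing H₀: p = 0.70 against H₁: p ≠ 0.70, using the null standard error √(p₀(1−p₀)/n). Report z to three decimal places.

z = 0.162

With x = 82 successes in n = 116, p̂ = 0.70690.
Null standard error: √(0.70·0.30/116) = √0.001810345 = 0.042548.
Test statistic: z = 0.00690/0.042548 = 0.162.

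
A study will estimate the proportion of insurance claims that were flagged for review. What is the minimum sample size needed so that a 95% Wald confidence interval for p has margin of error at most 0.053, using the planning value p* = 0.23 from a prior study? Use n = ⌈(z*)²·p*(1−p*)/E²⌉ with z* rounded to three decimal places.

n = 243

z* = 1.960 at the 95% level.
p*(1−p*) = 0.1771.
(z*)²·p*(1−p*)/E² = 3.841600·0.1771/0.002809 = 242.203.
Rounding up, n = 243.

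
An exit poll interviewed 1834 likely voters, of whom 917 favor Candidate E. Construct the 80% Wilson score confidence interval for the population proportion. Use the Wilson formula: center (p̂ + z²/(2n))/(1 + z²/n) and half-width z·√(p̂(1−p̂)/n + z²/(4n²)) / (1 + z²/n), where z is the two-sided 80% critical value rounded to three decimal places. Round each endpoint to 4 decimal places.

p̂ = 917/1834 = 0.50000; z = 1.282, so z² = 1.643524.
Denominator 1 + z²/n = 1 + 1.643524/1834 = 1.000896.
Adjusted center: (0.50000 + z²/(2n))/1.000896 = 0.50000.
Radicand: p̂(1−p̂)/n + z²/(4n²) = 0.000136314 + 0.000000122 = 0.000136436.
Half-width = z·√(radicand)/denom = 1.282·0.011681/1.000896 = 0.01496.
Interval: 0.50000 ± 0.01496 → (0.4850, 0.5150).

(0.4850, 0.5150)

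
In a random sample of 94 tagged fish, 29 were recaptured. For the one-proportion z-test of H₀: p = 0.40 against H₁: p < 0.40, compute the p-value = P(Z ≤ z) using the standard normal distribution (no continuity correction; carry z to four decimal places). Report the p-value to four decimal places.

The sample proportion is 29/94 = 0.30851.
Null standard error: √(0.40·0.60/94) = √0.002553191 = 0.050529.
Test statistic (full precision, shown to 4 dp): z = (29/94 − 0.40)/SE₀ ≈ -1.8106.
From the standard normal, P(Z ≤ z) = 0.0351.

p-value = 0.0351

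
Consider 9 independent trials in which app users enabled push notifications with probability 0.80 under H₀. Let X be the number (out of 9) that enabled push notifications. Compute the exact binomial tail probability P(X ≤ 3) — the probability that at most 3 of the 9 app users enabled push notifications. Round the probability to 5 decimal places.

X ~ Binomial(n=9, p=0.80).
P(X ≤ 3) = C(9,0)·0.80^0·0.20^9 + C(9,1)·0.80^1·0.20^8 + C(9,2)·0.80^2·0.20^7 + C(9,3)·0.80^3·0.20^6.
= 0.000001 + 0.000018 + 0.000295 + 0.002753 = 0.00307.

P = 0.00307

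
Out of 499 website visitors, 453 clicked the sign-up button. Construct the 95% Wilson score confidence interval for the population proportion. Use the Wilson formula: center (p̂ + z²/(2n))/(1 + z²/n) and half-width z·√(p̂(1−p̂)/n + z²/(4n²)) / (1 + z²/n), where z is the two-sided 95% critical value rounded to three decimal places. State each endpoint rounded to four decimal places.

(0.8792, 0.9302)

p̂ = 453/499 = 0.90782; z = 1.960, so z² = 3.841600.
1 + z²/n = 1.007699.
Center = (0.90782 + 0.003849)/1.007699 = 0.90470.
Radicand: p̂(1−p̂)/n + z²/(4n²) = 0.000167708 + 0.000003857 = 0.000171565.
Half-width = 1.960·√0.000171565/1.007699 = 0.02548.
CI: 0.90470 ± 0.02548 = (0.8792, 0.9302).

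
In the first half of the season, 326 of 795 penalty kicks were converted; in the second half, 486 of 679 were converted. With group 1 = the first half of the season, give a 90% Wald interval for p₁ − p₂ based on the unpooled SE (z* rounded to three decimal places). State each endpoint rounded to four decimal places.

(-0.3461, -0.2653)

p̂₁ = 326/795 = 0.41006, p̂₂ = 486/679 = 0.71576; p̂₁ − p̂₂ = -0.30570.
Unpooled SE = √(p̂₁(1−p̂₁)/n₁ + p̂₂(1−p̂₂)/n₂) = √(0.000304291 + 0.000299629) = 0.024575.
For 90% confidence, z* = 1.645. Margin of error = 0.04043.
Interval: -0.30570 ± 0.04043 → (-0.3461, -0.2653).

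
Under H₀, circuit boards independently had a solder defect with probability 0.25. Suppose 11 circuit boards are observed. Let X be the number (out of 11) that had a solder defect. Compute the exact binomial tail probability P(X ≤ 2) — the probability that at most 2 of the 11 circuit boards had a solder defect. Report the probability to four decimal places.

X ~ Binomial(n=11, p=0.25).
P(X ≤ 2) = C(11,0)·0.25^0·0.75^11 + C(11,1)·0.25^1·0.75^10 + C(11,2)·0.25^2·0.75^9.
= 0.042235 + 0.154862 + 0.258104 = 0.4552.

P = 0.4552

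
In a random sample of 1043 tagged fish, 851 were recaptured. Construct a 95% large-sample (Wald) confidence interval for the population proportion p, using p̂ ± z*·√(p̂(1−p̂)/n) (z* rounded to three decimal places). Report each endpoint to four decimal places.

p̂ = 851/1043 = 0.81592.
SE = √(p̂(1−p̂)/n) = √(0.150197/1043) = 0.012000.
The 95% critical value is z* = 1.960.
Margin of error: 1.960 × 0.012000 = 0.02352.
Interval: 0.81592 ± 0.02352 → (0.7924, 0.8394).

(0.7924, 0.8394)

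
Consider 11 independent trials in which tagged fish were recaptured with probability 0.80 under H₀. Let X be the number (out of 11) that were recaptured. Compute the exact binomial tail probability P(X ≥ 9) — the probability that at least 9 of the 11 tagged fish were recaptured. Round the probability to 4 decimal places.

X ~ Binomial(n=11, p=0.80).
P(X ≥ 9) = C(11,9)·0.80^9·0.20^2 + C(11,10)·0.80^10·0.20^1 + C(11,11)·0.80^11·0.20^0.
= 0.295279 + 0.236223 + 0.085899 = 0.6174.

P = 0.6174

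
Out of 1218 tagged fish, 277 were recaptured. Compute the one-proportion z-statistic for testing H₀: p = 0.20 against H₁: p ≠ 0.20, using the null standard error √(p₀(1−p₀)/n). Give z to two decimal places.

z = 2.39

p̂ = 277/1218 = 0.22742.
SE₀ = √(0.20·0.80/1218) = 0.011461.
z = (0.22742 − 0.20)/0.011461 = 0.02742/0.011461 = 2.39.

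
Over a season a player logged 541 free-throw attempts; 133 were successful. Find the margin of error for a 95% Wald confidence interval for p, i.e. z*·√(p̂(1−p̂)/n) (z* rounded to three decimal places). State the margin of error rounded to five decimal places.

ME = 0.03628

p̂ = 133/541 = 0.24584.
SE(p̂) = √(0.24584·0.75416/541) = 0.018512.
For 95% confidence, z* = 1.960.
ME = 1.960·0.018512 = 0.03628.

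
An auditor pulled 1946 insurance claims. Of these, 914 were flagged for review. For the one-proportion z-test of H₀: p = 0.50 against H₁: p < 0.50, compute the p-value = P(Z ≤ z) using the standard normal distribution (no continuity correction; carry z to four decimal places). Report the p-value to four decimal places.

p̂ = 914/1946 = 0.46968.
Under H₀, SE = √(p₀(1−p₀)/n) = √(0.50·0.50/1946) = √0.000128469 = 0.011334.
z = (p̂ − p₀)/SE = (914/1946 − 0.50)/0.011334 ≈ -2.6749.
From the standard normal, P(Z ≤ z) = 0.0037.

p-value = 0.0037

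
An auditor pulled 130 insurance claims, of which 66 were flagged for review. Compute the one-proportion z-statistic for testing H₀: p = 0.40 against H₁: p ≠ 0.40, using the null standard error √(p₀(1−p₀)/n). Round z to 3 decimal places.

z = 2.506

The sample proportion is 66/130 = 0.50769.
Under H₀, SE = √(p₀(1−p₀)/n) = √(0.40·0.60/130) = √0.001846154 = 0.042967.
z = (0.50769 − 0.40)/0.042967 = 0.10769/0.042967 = 2.506.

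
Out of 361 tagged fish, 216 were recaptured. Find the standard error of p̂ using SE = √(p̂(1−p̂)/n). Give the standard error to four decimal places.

SE = 0.0258

The sample proportion is 216/361 = 0.59834.
p̂(1−p̂) = 0.59834·0.40166 = 0.240329.
SE = √(0.240329/361) = 0.0258.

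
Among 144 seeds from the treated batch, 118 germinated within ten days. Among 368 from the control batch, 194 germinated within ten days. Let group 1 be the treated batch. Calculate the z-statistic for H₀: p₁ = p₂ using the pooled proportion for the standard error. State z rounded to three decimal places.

Sample proportions: p̂₁ = 118/144 = 0.81944 and p̂₂ = 194/368 = 0.52717.
Pooling: p̂ = 312/512 = 0.60938.
SE = √[p̂(1−p̂)(1/n₁+1/n₂)] = √[0.60938·0.39062·(1/144+1/368)] ≈ 0.047957.
z = (p̂₁ − p̂₂)/SE = (0.81944 − 0.52717)/0.047957 = 0.29227/0.047957 = 6.094.

z = 6.094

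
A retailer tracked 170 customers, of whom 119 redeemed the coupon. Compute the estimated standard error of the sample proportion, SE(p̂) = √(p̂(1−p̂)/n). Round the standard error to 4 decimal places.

SE = 0.0351

Sample proportion p̂ = 119/170 = 0.70000.
p̂(1−p̂) = 0.210000.
Dividing by n and taking the root: √0.001235294 = 0.0351.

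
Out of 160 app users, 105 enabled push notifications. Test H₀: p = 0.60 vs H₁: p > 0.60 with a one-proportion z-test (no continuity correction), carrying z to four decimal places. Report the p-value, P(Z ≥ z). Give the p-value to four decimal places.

The sample proportion is 105/160 = 0.65625.
Under H₀, SE = √(p₀(1−p₀)/n) = √(0.60·0.40/160) = √0.001500000 = 0.038730.
z = (p̂ − p₀)/SE = (105/160 − 0.60)/0.038730 ≈ 1.4524.
p-value = P(Z ≥ z) with z = 1.4524 → 0.0732.

p-value = 0.0732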